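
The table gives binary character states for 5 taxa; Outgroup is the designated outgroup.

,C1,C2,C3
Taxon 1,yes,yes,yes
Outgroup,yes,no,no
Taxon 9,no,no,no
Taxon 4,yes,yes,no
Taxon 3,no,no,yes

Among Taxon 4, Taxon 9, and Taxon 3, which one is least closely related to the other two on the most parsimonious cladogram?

Taxon 4

Character polarity is set by the outgroup: the derived state is whichever differs from the outgroup's state, so for C1 the derived state is 'no', and for the remaining characters it is 'yes'.
C1 (derived state 'no') is shared by Taxon 3 and Taxon 9 — a synapomorphy uniting that clade.
C2 (derived state 'yes') is shared by Taxon 1 and Taxon 4 — a synapomorphy uniting that clade.
C3 groups Taxon 1 and Taxon 3, which is incompatible with the clades supported by the remaining characters; treating it as convergent (homoplasy) costs fewer steps than any alternative tree.
Most parsimonious ingroup topology: ((Taxon 4,Taxon 1),(Taxon 9,Taxon 3)).
Taxon 3 and Taxon 9 share a more recent common ancestor with each other than either does with Taxon 4, so Taxon 4 is the least closely related of the three.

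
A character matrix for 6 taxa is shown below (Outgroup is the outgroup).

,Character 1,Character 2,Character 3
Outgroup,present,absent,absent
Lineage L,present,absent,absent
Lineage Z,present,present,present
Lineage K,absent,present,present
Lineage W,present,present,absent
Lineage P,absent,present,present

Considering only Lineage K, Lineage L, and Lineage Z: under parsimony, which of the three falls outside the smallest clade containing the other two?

Lineage L

Character polarity is set by the outgroup: the derived state is whichever differs from the outgroup's state, so for Character 1 the derived state is 'absent', and for the remaining characters it is 'present'.
Character 1: derived state 'absent' in Lineage K and Lineage P only — synapomorphy for {Lineage K, Lineage P}.
Character 2 (derived state 'present') is shared by Lineage K, Lineage P, Lineage W, and Lineage Z — a synapomorphy uniting that clade.
Character 3: derived state 'present' in Lineage K, Lineage P, and Lineage Z only — synapomorphy for {Lineage K, Lineage P, Lineage Z}.
Most parsimonious ingroup topology: (Lineage L,((Lineage Z,(Lineage K,Lineage P)),Lineage W)).
Lineage Z and Lineage K share a more recent common ancestor with each other than either does with Lineage L, so Lineage L is the least closely related of the three.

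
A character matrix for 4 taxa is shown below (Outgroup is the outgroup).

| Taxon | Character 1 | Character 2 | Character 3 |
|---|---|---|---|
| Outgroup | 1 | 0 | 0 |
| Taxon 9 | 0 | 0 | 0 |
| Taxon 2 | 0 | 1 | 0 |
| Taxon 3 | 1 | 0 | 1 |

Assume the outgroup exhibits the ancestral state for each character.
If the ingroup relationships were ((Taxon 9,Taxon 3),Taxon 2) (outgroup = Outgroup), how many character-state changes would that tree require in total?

4

Map each character onto ((Taxon 9,Taxon 3),Taxon 2) (rooted by Outgroup) and count the minimum state changes it requires (Fitch parsimony):
Character 1: 2; Character 2: 1; Character 3: 1.
Total tree length = 4.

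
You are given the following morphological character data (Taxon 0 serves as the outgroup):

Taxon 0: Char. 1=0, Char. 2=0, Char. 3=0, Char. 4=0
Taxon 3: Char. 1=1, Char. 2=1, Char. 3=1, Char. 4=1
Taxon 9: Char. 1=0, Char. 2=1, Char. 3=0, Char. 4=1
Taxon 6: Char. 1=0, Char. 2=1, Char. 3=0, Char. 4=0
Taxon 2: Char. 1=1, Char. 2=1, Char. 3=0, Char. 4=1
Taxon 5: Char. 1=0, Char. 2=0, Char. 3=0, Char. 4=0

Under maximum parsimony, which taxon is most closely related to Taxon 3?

The outgroup has state '0' for every character, so '1' is the derived state throughout.
Only Taxon 2 and Taxon 3 show the derived state '1' for Char. 1, supporting them as a clade.
Char. 2: derived state '1' in Taxon 2, Taxon 3, Taxon 6, and Taxon 9 only — synapomorphy for {Taxon 2, Taxon 3, Taxon 6, Taxon 9}.
Char. 3 (derived state '1') is unique to Taxon 3 (autapomorphy; uninformative for grouping).
Only Taxon 2, Taxon 3, and Taxon 9 show the derived state '1' for Char. 4, supporting them as a clade.
Most parsimonious ingroup topology: ((((Taxon 3,Taxon 2),Taxon 9),Taxon 6),Taxon 5).
Taxon 3 and Taxon 2 form a cherry on this tree, so they are sister taxa.

Taxon 2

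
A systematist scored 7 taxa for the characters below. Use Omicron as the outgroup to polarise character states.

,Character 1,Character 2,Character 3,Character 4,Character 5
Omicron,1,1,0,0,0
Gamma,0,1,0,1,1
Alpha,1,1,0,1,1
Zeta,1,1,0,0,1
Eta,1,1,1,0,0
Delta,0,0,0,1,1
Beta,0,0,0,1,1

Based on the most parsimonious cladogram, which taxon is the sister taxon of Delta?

Beta

Character polarity is set by the outgroup: the derived state is whichever differs from the outgroup's state, so for Character 1, Character 2 the derived state is '0', and for the remaining characters it is '1'.
Only Beta, Delta, and Gamma show the derived state '0' for Character 1, supporting them as a clade.
Character 2: derived state '0' in Beta and Delta only — synapomorphy for {Beta, Delta}.
Character 3: derived state '1' in Eta only — an autapomorphy, so it tells us nothing about relationships among taxa.
Character 4 (derived state '1') is shared by Alpha, Beta, Delta, and Gamma — a synapomorphy uniting that clade.
Character 5: derived state '1' in Alpha, Beta, Delta, Gamma, and Zeta only — synapomorphy for {Alpha, Beta, Delta, Gamma, Zeta}.
Most parsimonious ingroup topology: ((((Gamma,(Delta,Beta)),Alpha),Zeta),Eta).
Delta and Beta form a cherry on this tree, so they are sister taxa.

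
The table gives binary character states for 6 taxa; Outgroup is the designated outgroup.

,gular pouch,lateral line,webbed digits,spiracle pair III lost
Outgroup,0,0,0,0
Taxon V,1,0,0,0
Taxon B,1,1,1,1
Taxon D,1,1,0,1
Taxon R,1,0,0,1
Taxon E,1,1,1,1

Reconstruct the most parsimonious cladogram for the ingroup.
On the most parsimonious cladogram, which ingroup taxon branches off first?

Taxon V

The outgroup has state '0' for every character, so '1' is the derived state throughout.
All ingroup taxa share the derived state '1' for gular pouch; it defines the ingroup but does not resolve relationships within it.
lateral line: derived state '1' in Taxon B, Taxon D, and Taxon E only — synapomorphy for {Taxon B, Taxon D, Taxon E}.
webbed digits (derived state '1') is shared by Taxon B and Taxon E — a synapomorphy uniting that clade.
spiracle pair III lost: derived state '1' in Taxon B, Taxon D, Taxon E, and Taxon R only — synapomorphy for {Taxon B, Taxon D, Taxon E, Taxon R}.
Most parsimonious ingroup topology: (Taxon V,(((Taxon B,Taxon E),Taxon D),Taxon R)).
Taxon V is sister to the clade containing all other ingroup taxa, so it is the earliest-diverging (most basal) ingroup lineage.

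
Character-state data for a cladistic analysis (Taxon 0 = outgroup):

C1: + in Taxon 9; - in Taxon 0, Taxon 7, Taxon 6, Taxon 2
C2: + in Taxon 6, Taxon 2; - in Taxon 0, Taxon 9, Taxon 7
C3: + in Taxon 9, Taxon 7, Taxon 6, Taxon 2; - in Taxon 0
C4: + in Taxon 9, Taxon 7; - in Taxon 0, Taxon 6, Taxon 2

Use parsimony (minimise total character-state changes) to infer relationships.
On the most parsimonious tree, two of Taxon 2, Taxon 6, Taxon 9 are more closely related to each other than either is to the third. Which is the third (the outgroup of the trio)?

The outgroup has state '-' for every character, so '+' is the derived state throughout.
C1: derived state '+' in Taxon 9 only — an autapomorphy, so it tells us nothing about relationships among taxa.
C2 (derived state '+') is shared by Taxon 2 and Taxon 6 — a synapomorphy uniting that clade.
C3 (derived state '+') is shared by all ingroup taxa — unites the whole ingroup.
C4: derived state '+' in Taxon 7 and Taxon 9 only — synapomorphy for {Taxon 7, Taxon 9}.
Most parsimonious ingroup topology: ((Taxon 9,Taxon 7),(Taxon 6,Taxon 2)).
Taxon 2 and Taxon 6 share a more recent common ancestor with each other than either does with Taxon 9, so Taxon 9 is the least closely related of the three.

Taxon 9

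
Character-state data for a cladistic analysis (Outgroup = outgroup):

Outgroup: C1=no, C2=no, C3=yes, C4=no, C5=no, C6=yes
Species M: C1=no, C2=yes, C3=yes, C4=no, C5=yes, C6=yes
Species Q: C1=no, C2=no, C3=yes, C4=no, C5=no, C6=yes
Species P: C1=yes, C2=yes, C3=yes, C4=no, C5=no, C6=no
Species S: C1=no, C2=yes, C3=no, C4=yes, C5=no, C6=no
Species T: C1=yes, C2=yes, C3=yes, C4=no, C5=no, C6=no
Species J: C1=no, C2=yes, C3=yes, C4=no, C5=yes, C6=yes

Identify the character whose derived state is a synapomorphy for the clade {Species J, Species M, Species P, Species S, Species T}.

Character polarity is set by the outgroup: the derived state is whichever differs from the outgroup's state, so for C3, C6 the derived state is 'no', and for the remaining characters it is 'yes'.
C1 (derived state 'yes') is shared by Species P and Species T — a synapomorphy uniting that clade.
Only Species J, Species M, Species P, Species S, and Species T show the derived state 'yes' for C2, supporting them as a clade.
C3 (derived state 'no') is unique to Species S (autapomorphy; uninformative for grouping).
C4: derived state 'yes' in Species S only — an autapomorphy, so it tells us nothing about relationships among taxa.
C5 (derived state 'yes') is shared by Species J and Species M — a synapomorphy uniting that clade.
C6 (derived state 'no') is shared by Species P, Species S, and Species T — a synapomorphy uniting that clade.
Most parsimonious ingroup topology: (((Species M,Species J),((Species P,Species T),Species S)),Species Q).
The clade {Species J, Species M, Species P, Species S, Species T} is supported by C2: its derived state 'yes' occurs in exactly those taxa and in no other taxon (including the outgroup).

C2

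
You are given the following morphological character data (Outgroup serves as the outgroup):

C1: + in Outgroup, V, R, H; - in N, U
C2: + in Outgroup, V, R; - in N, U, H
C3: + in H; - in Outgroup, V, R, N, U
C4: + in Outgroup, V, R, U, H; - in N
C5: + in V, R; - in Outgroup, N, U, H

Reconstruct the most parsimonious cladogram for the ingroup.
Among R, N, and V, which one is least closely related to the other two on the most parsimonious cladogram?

Character polarity is set by the outgroup: the derived state is whichever differs from the outgroup's state, so for C1, C2, C4 the derived state is '-', and for the remaining characters it is '+'.
Only N and U show the derived state '-' for C1, supporting them as a clade.
C2: derived state '-' in H, N, and U only — synapomorphy for {H, N, U}.
C3 (derived state '+') is unique to H (autapomorphy; uninformative for grouping).
C4: derived state '-' in N only — an autapomorphy, so it tells us nothing about relationships among taxa.
Only R and V show the derived state '+' for C5, supporting them as a clade.
Most parsimonious ingroup topology: ((V,R),((N,U),H)).
V and R share a more recent common ancestor with each other than either does with N, so N is the least closely related of the three.

N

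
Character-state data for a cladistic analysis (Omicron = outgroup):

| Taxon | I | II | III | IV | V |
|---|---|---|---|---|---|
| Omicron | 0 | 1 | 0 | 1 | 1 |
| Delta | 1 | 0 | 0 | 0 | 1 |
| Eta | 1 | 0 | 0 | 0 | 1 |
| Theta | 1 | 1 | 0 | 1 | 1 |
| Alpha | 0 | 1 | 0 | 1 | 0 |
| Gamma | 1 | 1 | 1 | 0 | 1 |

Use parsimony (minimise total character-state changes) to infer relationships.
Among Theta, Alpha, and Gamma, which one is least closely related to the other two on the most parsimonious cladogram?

Alpha

Character polarity is set by the outgroup: the derived state is whichever differs from the outgroup's state, so for II, IV, V the derived state is '0', and for the remaining characters it is '1'.
Only Delta, Eta, Gamma, and Theta show the derived state '1' for I, supporting them as a clade.
II: derived state '0' in Delta and Eta only — synapomorphy for {Delta, Eta}.
III (derived state '1') is unique to Gamma (autapomorphy; uninformative for grouping).
IV (derived state '0') is shared by Delta, Eta, and Gamma — a synapomorphy uniting that clade.
V (derived state '0') is unique to Alpha (autapomorphy; uninformative for grouping).
Most parsimonious ingroup topology: ((((Eta,Delta),Gamma),Theta),Alpha).
Gamma and Theta share a more recent common ancestor with each other than either does with Alpha, so Alpha is the least closely related of the three.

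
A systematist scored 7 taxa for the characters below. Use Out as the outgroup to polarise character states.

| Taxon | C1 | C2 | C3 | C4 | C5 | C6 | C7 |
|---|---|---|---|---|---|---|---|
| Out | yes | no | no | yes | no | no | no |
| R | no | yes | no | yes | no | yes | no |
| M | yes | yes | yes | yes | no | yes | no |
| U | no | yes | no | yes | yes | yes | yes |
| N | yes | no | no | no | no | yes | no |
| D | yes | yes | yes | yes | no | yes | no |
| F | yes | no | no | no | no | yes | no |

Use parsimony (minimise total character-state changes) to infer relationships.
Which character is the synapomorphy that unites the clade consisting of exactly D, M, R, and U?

Character polarity is set by the outgroup: the derived state is whichever differs from the outgroup's state, so for C1, C4 the derived state is 'no', and for the remaining characters it is 'yes'.
C1: derived state 'no' in R and U only — synapomorphy for {R, U}.
C2: derived state 'yes' in D, M, R, and U only — synapomorphy for {D, M, R, U}.
Only D and M show the derived state 'yes' for C3, supporting them as a clade.
C4: derived state 'no' in F and N only — synapomorphy for {F, N}.
C5 (derived state 'yes') is unique to U (autapomorphy; uninformative for grouping).
C6 (derived state 'yes') is shared by all ingroup taxa — unites the whole ingroup.
C7: derived state 'yes' in U only — an autapomorphy, so it tells us nothing about relationships among taxa.
Most parsimonious ingroup topology: (((R,U),(M,D)),(N,F)).
The clade {D, M, R, U} is supported by C2: its derived state 'yes' occurs in exactly those taxa and in no other taxon (including the outgroup).

C2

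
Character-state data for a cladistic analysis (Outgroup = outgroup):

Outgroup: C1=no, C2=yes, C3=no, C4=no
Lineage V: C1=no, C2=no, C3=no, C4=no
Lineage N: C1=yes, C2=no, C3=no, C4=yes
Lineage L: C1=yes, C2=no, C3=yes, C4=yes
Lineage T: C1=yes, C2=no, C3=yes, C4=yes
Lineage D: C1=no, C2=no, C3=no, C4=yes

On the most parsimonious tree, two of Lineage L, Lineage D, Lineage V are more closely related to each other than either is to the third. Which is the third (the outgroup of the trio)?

Lineage V

Character polarity is set by the outgroup: the derived state is whichever differs from the outgroup's state, so for C2 the derived state is 'no', and for the remaining characters it is 'yes'.
C1 (derived state 'yes') is shared by Lineage L, Lineage N, and Lineage T — a synapomorphy uniting that clade.
C2 (derived state 'no') is shared by all ingroup taxa — unites the whole ingroup.
C3: derived state 'yes' in Lineage L and Lineage T only — synapomorphy for {Lineage L, Lineage T}.
Only Lineage D, Lineage L, Lineage N, and Lineage T show the derived state 'yes' for C4, supporting them as a clade.
Most parsimonious ingroup topology: (Lineage V,((Lineage N,(Lineage L,Lineage T)),Lineage D)).
Lineage L and Lineage D share a more recent common ancestor with each other than either does with Lineage V, so Lineage V is the least closely related of the three.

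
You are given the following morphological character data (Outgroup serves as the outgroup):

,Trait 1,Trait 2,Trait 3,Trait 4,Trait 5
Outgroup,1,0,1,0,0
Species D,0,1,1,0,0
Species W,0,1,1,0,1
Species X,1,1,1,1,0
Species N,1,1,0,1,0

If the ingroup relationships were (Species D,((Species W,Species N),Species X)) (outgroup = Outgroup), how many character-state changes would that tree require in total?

7

Map each character onto (Species D,((Species W,Species N),Species X)) (rooted by Outgroup) and count the minimum state changes it requires (Fitch parsimony):
Trait 1: 2; Trait 2: 1; Trait 3: 1; Trait 4: 2; Trait 5: 1.
Total tree length = 7.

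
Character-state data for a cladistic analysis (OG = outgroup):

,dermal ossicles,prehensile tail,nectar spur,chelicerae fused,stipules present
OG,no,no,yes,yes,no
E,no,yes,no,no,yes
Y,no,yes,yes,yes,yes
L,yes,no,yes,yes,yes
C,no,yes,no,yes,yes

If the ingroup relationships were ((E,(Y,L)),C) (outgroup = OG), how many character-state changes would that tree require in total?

Map each character onto ((E,(Y,L)),C) (rooted by OG) and count the minimum state changes it requires (Fitch parsimony):
dermal ossicles: 1; prehensile tail: 2; nectar spur: 2; chelicerae fused: 1; stipules present: 1.
Total tree length = 7.

7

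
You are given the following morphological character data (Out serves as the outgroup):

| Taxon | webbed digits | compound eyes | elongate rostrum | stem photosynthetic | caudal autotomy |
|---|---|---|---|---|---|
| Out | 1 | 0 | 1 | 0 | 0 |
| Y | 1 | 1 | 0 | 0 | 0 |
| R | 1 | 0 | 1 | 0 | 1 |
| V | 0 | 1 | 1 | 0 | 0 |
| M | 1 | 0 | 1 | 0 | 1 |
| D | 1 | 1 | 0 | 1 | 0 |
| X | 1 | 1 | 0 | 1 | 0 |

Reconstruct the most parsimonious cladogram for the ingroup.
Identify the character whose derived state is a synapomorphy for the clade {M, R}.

Character polarity is set by the outgroup: the derived state is whichever differs from the outgroup's state, so for webbed digits, elongate rostrum the derived state is '0', and for the remaining characters it is '1'.
webbed digits: derived state '0' in V only — an autapomorphy, so it tells us nothing about relationships among taxa.
compound eyes (derived state '1') is shared by D, V, X, and Y — a synapomorphy uniting that clade.
elongate rostrum: derived state '0' in D, X, and Y only — synapomorphy for {D, X, Y}.
stem photosynthetic: derived state '1' in D and X only — synapomorphy for {D, X}.
caudal autotomy: derived state '1' in M and R only — synapomorphy for {M, R}.
Most parsimonious ingroup topology: (((Y,(D,X)),V),(R,M)).
The clade {M, R} is supported by caudal autotomy: its derived state '1' occurs in exactly those taxa and in no other taxon (including the outgroup).

caudal autotomy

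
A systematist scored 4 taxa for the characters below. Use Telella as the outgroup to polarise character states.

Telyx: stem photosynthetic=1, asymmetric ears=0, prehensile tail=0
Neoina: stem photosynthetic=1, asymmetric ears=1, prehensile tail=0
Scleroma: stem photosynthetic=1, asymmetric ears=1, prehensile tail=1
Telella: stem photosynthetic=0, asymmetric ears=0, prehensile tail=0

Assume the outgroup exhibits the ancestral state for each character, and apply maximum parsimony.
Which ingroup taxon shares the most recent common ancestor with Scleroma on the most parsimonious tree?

Neoina

The outgroup has state '0' for every character, so '1' is the derived state throughout.
All ingroup taxa share the derived state '1' for stem photosynthetic; it defines the ingroup but does not resolve relationships within it.
Only Neoina and Scleroma show the derived state '1' for asymmetric ears, supporting them as a clade.
prehensile tail (derived state '1') is unique to Scleroma (autapomorphy; uninformative for grouping).
Most parsimonious ingroup topology: ((Scleroma,Neoina),Telyx).
Scleroma and Neoina form a cherry on this tree, so they are sister taxa.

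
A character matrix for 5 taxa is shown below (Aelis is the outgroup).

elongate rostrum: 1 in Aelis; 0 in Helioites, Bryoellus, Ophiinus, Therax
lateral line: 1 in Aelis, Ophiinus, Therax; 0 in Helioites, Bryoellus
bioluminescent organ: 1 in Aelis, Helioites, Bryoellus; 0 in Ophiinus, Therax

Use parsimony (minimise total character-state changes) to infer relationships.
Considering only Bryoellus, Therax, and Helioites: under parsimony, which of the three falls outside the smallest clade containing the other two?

The outgroup has state '1' for every character, so '0' is the derived state throughout.
All ingroup taxa share the derived state '0' for elongate rostrum; it defines the ingroup but does not resolve relationships within it.
Only Bryoellus and Helioites show the derived state '0' for lateral line, supporting them as a clade.
Only Ophiinus and Therax show the derived state '0' for bioluminescent organ, supporting them as a clade.
Most parsimonious ingroup topology: ((Helioites,Bryoellus),(Ophiinus,Therax)).
Bryoellus and Helioites share a more recent common ancestor with each other than either does with Therax, so Therax is the least closely related of the three.

Therax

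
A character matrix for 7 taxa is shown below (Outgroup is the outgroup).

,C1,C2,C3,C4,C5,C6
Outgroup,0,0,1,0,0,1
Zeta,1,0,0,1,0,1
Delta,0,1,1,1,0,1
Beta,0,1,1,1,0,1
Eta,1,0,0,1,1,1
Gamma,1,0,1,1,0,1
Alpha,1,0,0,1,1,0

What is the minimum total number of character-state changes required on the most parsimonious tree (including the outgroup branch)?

Character polarity is set by the outgroup: the derived state is whichever differs from the outgroup's state, so for C3, C6 the derived state is '0', and for the remaining characters it is '1'.
Only Alpha, Eta, Gamma, and Zeta show the derived state '1' for C1, supporting them as a clade.
C2: derived state '1' in Beta and Delta only — synapomorphy for {Beta, Delta}.
Only Alpha, Eta, and Zeta show the derived state '0' for C3, supporting them as a clade.
All ingroup taxa share the derived state '1' for C4; it defines the ingroup but does not resolve relationships within it.
C5 (derived state '1') is shared by Alpha and Eta — a synapomorphy uniting that clade.
C6: derived state '0' in Alpha only — an autapomorphy, so it tells us nothing about relationships among taxa.
Most parsimonious ingroup topology: (((Zeta,(Eta,Alpha)),Gamma),(Delta,Beta)).
Changes per character on this tree: C1: 1; C2: 1; C3: 1; C4: 1; C5: 1; C6: 1.
Total = 6.

6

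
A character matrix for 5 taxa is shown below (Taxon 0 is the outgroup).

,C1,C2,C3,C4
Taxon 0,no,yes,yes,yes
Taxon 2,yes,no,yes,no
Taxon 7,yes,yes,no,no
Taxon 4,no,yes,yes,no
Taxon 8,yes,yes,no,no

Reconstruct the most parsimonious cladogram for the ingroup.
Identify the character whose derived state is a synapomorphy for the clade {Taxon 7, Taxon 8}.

C3

Character polarity is set by the outgroup: the derived state is whichever differs from the outgroup's state, so for C2, C3, C4 the derived state is 'no', and for the remaining characters it is 'yes'.
Only Taxon 2, Taxon 7, and Taxon 8 show the derived state 'yes' for C1, supporting them as a clade.
C2: derived state 'no' in Taxon 2 only — an autapomorphy, so it tells us nothing about relationships among taxa.
C3: derived state 'no' in Taxon 7 and Taxon 8 only — synapomorphy for {Taxon 7, Taxon 8}.
All ingroup taxa share the derived state 'no' for C4; it defines the ingroup but does not resolve relationships within it.
Most parsimonious ingroup topology: ((Taxon 2,(Taxon 7,Taxon 8)),Taxon 4).
The clade {Taxon 7, Taxon 8} is supported by C3: its derived state 'no' occurs in exactly those taxa and in no other taxon (including the outgroup).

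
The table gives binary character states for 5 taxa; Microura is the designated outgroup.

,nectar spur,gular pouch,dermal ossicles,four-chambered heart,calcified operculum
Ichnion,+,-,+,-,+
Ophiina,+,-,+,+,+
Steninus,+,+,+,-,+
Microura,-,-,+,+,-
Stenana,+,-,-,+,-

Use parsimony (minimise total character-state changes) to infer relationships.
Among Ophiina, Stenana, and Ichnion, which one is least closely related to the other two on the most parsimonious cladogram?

Character polarity is set by the outgroup: the derived state is whichever differs from the outgroup's state, so for dermal ossicles, four-chambered heart the derived state is '-', and for the remaining characters it is '+'.
All ingroup taxa share the derived state '+' for nectar spur; it defines the ingroup but does not resolve relationships within it.
gular pouch (derived state '+') is unique to Steninus (autapomorphy; uninformative for grouping).
dermal ossicles: derived state '-' in Stenana only — an autapomorphy, so it tells us nothing about relationships among taxa.
Only Ichnion and Steninus show the derived state '-' for four-chambered heart, supporting them as a clade.
calcified operculum: derived state '+' in Ichnion, Ophiina, and Steninus only — synapomorphy for {Ichnion, Ophiina, Steninus}.
Most parsimonious ingroup topology: ((Ophiina,(Ichnion,Steninus)),Stenana).
Ophiina and Ichnion share a more recent common ancestor with each other than either does with Stenana, so Stenana is the least closely related of the three.

Stenana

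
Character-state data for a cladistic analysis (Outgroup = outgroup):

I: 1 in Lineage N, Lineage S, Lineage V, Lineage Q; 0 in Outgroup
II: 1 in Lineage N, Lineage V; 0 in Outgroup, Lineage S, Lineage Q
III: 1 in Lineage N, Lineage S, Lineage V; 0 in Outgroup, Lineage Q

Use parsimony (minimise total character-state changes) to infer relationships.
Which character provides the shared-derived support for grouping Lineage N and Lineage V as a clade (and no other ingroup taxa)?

The outgroup has state '0' for every character, so '1' is the derived state throughout.
I (derived state '1') is shared by all ingroup taxa — unites the whole ingroup.
II: derived state '1' in Lineage N and Lineage V only — synapomorphy for {Lineage N, Lineage V}.
III: derived state '1' in Lineage N, Lineage S, and Lineage V only — synapomorphy for {Lineage N, Lineage S, Lineage V}.
Most parsimonious ingroup topology: (((Lineage N,Lineage V),Lineage S),Lineage Q).
The clade {Lineage N, Lineage V} is supported by II: its derived state '1' occurs in exactly those taxa and in no other taxon (including the outgroup).

II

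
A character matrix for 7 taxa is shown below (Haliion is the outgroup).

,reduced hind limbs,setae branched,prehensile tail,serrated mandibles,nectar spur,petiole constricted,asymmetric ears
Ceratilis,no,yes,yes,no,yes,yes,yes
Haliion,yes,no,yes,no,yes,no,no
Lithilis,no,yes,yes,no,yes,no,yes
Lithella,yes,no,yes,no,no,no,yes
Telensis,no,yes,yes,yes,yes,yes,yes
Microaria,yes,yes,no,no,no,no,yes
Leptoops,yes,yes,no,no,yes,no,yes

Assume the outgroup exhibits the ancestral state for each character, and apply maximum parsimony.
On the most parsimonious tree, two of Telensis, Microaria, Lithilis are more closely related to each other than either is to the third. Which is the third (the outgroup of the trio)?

Microaria

Character polarity is set by the outgroup: the derived state is whichever differs from the outgroup's state, so for reduced hind limbs, prehensile tail, nectar spur the derived state is 'no', and for the remaining characters it is 'yes'.
Only Ceratilis, Lithilis, and Telensis show the derived state 'no' for reduced hind limbs, supporting them as a clade.
setae branched (derived state 'yes') is shared by Ceratilis, Leptoops, Lithilis, Microaria, and Telensis — a synapomorphy uniting that clade.
prehensile tail (derived state 'no') is shared by Leptoops and Microaria — a synapomorphy uniting that clade.
serrated mandibles (derived state 'yes') is unique to Telensis (autapomorphy; uninformative for grouping).
nectar spur (state 'no') occurs in Lithella and Microaria but conflicts with the nesting implied by the other characters — most parsimoniously interpreted as homoplasy.
Only Ceratilis and Telensis show the derived state 'yes' for petiole constricted, supporting them as a clade.
All ingroup taxa share the derived state 'yes' for asymmetric ears; it defines the ingroup but does not resolve relationships within it.
Most parsimonious ingroup topology: (Lithella,(((Ceratilis,Telensis),Lithilis),(Leptoops,Microaria))).
Telensis and Lithilis share a more recent common ancestor with each other than either does with Microaria, so Microaria is the least closely related of the three.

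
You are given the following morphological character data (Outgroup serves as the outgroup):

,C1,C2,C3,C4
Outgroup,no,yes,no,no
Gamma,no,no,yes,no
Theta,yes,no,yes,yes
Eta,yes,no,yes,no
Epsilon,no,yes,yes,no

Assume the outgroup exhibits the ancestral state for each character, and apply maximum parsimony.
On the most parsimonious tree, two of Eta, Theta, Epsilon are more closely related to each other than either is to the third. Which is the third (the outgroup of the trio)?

Character polarity is set by the outgroup: the derived state is whichever differs from the outgroup's state, so for C2 the derived state is 'no', and for the remaining characters it is 'yes'.
C1: derived state 'yes' in Eta and Theta only — synapomorphy for {Eta, Theta}.
Only Eta, Gamma, and Theta show the derived state 'no' for C2, supporting them as a clade.
All ingroup taxa share the derived state 'yes' for C3; it defines the ingroup but does not resolve relationships within it.
C4 (derived state 'yes') is unique to Theta (autapomorphy; uninformative for grouping).
Most parsimonious ingroup topology: ((Gamma,(Theta,Eta)),Epsilon).
Eta and Theta share a more recent common ancestor with each other than either does with Epsilon, so Epsilon is the least closely related of the three.

Epsilon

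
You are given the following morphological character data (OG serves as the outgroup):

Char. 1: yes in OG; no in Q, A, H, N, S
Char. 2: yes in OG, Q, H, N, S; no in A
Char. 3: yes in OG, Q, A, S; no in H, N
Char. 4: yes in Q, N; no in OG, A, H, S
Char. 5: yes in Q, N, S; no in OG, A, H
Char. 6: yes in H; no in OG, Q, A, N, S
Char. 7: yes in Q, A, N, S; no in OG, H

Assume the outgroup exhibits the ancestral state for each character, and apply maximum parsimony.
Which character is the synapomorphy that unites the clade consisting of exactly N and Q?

Char. 4

Character polarity is set by the outgroup: the derived state is whichever differs from the outgroup's state, so for Char. 1, Char. 2, Char. 3 the derived state is 'no', and for the remaining characters it is 'yes'.
Char. 1 (derived state 'no') is shared by all ingroup taxa — unites the whole ingroup.
Char. 2: derived state 'no' in A only — an autapomorphy, so it tells us nothing about relationships among taxa.
Char. 3 (state 'no') occurs in H and N but conflicts with the nesting implied by the other characters — most parsimoniously interpreted as homoplasy.
Char. 4 (derived state 'yes') is shared by N and Q — a synapomorphy uniting that clade.
Char. 5: derived state 'yes' in N, Q, and S only — synapomorphy for {N, Q, S}.
Char. 6: derived state 'yes' in H only — an autapomorphy, so it tells us nothing about relationships among taxa.
Only A, N, Q, and S show the derived state 'yes' for Char. 7, supporting them as a clade.
Most parsimonious ingroup topology: ((((Q,N),S),A),H).
The clade {N, Q} is supported by Char. 4: its derived state 'yes' occurs in exactly those taxa and in no other taxon (including the outgroup).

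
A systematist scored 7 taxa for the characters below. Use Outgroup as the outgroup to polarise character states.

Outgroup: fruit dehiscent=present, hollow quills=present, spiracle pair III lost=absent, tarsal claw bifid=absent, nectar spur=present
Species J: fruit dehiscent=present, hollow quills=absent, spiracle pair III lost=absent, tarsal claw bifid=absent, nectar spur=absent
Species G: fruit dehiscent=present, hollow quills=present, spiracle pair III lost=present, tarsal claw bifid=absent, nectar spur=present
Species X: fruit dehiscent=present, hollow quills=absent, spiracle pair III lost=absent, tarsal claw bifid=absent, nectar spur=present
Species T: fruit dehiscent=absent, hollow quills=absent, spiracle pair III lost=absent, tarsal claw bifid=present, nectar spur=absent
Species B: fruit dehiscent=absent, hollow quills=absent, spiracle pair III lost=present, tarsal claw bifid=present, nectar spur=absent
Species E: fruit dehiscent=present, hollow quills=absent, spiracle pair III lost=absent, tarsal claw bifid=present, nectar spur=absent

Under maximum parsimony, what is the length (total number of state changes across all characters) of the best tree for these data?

Character polarity is set by the outgroup: the derived state is whichever differs from the outgroup's state, so for fruit dehiscent, hollow quills, nectar spur the derived state is 'absent', and for the remaining characters it is 'present'.
fruit dehiscent (derived state 'absent') is shared by Species B and Species T — a synapomorphy uniting that clade.
Only Species B, Species E, Species J, Species T, and Species X show the derived state 'absent' for hollow quills, supporting them as a clade.
spiracle pair III lost groups Species B and Species G, which is incompatible with the clades supported by the remaining characters; treating it as convergent (homoplasy) costs fewer steps than any alternative tree.
tarsal claw bifid (derived state 'present') is shared by Species B, Species E, and Species T — a synapomorphy uniting that clade.
Only Species B, Species E, Species J, and Species T show the derived state 'absent' for nectar spur, supporting them as a clade.
Most parsimonious ingroup topology: (((Species J,((Species T,Species B),Species E)),Species X),Species G).
Changes per character on this tree: fruit dehiscent: 1; hollow quills: 1; spiracle pair III lost: 2; tarsal claw bifid: 1; nectar spur: 1.
Total = 6.

6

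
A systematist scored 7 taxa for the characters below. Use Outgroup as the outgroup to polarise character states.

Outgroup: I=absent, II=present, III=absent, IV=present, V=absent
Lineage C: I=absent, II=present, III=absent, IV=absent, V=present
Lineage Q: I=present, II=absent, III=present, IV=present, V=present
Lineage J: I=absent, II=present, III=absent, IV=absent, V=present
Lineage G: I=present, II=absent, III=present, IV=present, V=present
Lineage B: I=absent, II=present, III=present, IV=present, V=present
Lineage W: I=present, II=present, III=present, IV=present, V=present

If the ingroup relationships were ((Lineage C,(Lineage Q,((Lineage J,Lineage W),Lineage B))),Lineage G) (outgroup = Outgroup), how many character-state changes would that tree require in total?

11

Map each character onto ((Lineage C,(Lineage Q,((Lineage J,Lineage W),Lineage B))),Lineage G) (rooted by Outgroup) and count the minimum state changes it requires (Fitch parsimony):
I: 3; II: 2; III: 3; IV: 2; V: 1.
Total tree length = 11.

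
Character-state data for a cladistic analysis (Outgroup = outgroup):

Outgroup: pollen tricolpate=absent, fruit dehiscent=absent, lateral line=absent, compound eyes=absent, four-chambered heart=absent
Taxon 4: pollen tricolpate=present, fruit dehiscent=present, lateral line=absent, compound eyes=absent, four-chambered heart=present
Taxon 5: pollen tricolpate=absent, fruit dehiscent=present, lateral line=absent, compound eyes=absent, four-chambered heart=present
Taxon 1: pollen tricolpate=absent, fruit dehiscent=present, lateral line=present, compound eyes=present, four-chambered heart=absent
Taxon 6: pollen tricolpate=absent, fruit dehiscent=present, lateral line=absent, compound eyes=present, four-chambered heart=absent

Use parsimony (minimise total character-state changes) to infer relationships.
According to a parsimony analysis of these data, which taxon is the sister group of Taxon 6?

Taxon 1

The outgroup has state 'absent' for every character, so 'present' is the derived state throughout.
pollen tricolpate: derived state 'present' in Taxon 4 only — an autapomorphy, so it tells us nothing about relationships among taxa.
All ingroup taxa share the derived state 'present' for fruit dehiscent; it defines the ingroup but does not resolve relationships within it.
lateral line: derived state 'present' in Taxon 1 only — an autapomorphy, so it tells us nothing about relationships among taxa.
Only Taxon 1 and Taxon 6 show the derived state 'present' for compound eyes, supporting them as a clade.
Only Taxon 4 and Taxon 5 show the derived state 'present' for four-chambered heart, supporting them as a clade.
Most parsimonious ingroup topology: ((Taxon 4,Taxon 5),(Taxon 1,Taxon 6)).
Taxon 6 and Taxon 1 form a cherry on this tree, so they are sister taxa.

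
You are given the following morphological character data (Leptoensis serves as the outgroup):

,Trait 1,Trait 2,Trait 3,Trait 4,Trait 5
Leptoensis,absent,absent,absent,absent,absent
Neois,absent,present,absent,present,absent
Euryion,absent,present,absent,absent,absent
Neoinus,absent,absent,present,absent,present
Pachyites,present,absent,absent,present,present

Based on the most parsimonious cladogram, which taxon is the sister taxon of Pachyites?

Neoinus

The outgroup has state 'absent' for every character, so 'present' is the derived state throughout.
Trait 1: derived state 'present' in Pachyites only — an autapomorphy, so it tells us nothing about relationships among taxa.
Only Euryion and Neois show the derived state 'present' for Trait 2, supporting them as a clade.
Trait 3 (derived state 'present') is unique to Neoinus (autapomorphy; uninformative for grouping).
Trait 4 groups Neois and Pachyites, which is incompatible with the clades supported by the remaining characters; treating it as convergent (homoplasy) costs fewer steps than any alternative tree.
Trait 5: derived state 'present' in Neoinus and Pachyites only — synapomorphy for {Neoinus, Pachyites}.
Most parsimonious ingroup topology: ((Neois,Euryion),(Neoinus,Pachyites)).
Pachyites and Neoinus form a cherry on this tree, so they are sister taxa.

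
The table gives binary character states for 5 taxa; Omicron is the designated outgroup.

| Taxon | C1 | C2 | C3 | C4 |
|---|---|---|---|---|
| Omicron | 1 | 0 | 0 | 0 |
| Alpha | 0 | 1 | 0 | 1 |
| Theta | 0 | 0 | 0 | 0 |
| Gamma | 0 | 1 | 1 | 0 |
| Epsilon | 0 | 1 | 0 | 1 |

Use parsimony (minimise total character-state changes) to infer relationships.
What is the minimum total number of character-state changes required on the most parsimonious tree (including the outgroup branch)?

Character polarity is set by the outgroup: the derived state is whichever differs from the outgroup's state, so for C1 the derived state is '0', and for the remaining characters it is '1'.
C1 (derived state '0') is shared by all ingroup taxa — unites the whole ingroup.
Only Alpha, Epsilon, and Gamma show the derived state '1' for C2, supporting them as a clade.
C3: derived state '1' in Gamma only — an autapomorphy, so it tells us nothing about relationships among taxa.
C4: derived state '1' in Alpha and Epsilon only — synapomorphy for {Alpha, Epsilon}.
Most parsimonious ingroup topology: (((Alpha,Epsilon),Gamma),Theta).
Changes per character on this tree: C1: 1; C2: 1; C3: 1; C4: 1.
Total = 4.

4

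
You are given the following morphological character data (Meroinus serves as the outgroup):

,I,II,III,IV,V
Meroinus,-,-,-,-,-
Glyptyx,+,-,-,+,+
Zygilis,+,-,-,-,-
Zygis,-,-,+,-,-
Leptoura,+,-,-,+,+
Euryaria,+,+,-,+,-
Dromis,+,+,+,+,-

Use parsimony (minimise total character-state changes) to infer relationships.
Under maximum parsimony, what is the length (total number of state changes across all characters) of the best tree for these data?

6

The outgroup has state '-' for every character, so '+' is the derived state throughout.
I: derived state '+' in Dromis, Euryaria, Glyptyx, Leptoura, and Zygilis only — synapomorphy for {Dromis, Euryaria, Glyptyx, Leptoura, Zygilis}.
II: derived state '+' in Dromis and Euryaria only — synapomorphy for {Dromis, Euryaria}.
III (state '+') occurs in Dromis and Zygis but conflicts with the nesting implied by the other characters — most parsimoniously interpreted as homoplasy.
IV (derived state '+') is shared by Dromis, Euryaria, Glyptyx, and Leptoura — a synapomorphy uniting that clade.
V: derived state '+' in Glyptyx and Leptoura only — synapomorphy for {Glyptyx, Leptoura}.
Most parsimonious ingroup topology: ((((Glyptyx,Leptoura),(Euryaria,Dromis)),Zygilis),Zygis).
Changes per character on this tree: I: 1; II: 1; III: 2; IV: 1; V: 1.
Total = 6.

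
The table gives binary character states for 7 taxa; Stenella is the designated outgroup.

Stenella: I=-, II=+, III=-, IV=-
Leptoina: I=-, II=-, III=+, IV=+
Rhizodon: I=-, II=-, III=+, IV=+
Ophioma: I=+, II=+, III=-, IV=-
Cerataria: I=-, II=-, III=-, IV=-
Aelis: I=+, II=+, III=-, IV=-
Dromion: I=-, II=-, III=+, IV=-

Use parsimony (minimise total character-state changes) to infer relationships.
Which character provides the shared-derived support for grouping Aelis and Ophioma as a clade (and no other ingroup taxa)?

I

Character polarity is set by the outgroup: the derived state is whichever differs from the outgroup's state, so for II the derived state is '-', and for the remaining characters it is '+'.
I: derived state '+' in Aelis and Ophioma only — synapomorphy for {Aelis, Ophioma}.
II (derived state '-') is shared by Cerataria, Dromion, Leptoina, and Rhizodon — a synapomorphy uniting that clade.
III (derived state '+') is shared by Dromion, Leptoina, and Rhizodon — a synapomorphy uniting that clade.
IV (derived state '+') is shared by Leptoina and Rhizodon — a synapomorphy uniting that clade.
Most parsimonious ingroup topology: ((((Leptoina,Rhizodon),Dromion),Cerataria),(Ophioma,Aelis)).
The clade {Aelis, Ophioma} is supported by I: its derived state '+' occurs in exactly those taxa and in no other taxon (including the outgroup).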